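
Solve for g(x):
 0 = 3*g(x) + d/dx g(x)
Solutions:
 g(x) = C1*exp(-3*x)


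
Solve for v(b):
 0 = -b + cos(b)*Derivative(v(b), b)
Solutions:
 v(b) = C1 + Integral(b/cos(b), b)


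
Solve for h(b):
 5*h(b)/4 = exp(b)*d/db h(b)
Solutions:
 h(b) = C1*exp(-5*exp(-b)/4)


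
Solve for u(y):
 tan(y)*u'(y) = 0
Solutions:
 u(y) = C1


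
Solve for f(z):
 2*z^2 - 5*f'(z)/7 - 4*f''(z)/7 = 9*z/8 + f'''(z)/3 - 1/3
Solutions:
 f(z) = C1 + 14*z^3/15 - 1211*z^2/400 + 2023*z/750 + (C2*sin(sqrt(69)*z/7) + C3*cos(sqrt(69)*z/7))*exp(-6*z/7)


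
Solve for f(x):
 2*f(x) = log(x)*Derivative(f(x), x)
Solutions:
 f(x) = C1*exp(2*li(x))


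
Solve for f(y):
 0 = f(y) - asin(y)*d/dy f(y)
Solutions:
 f(y) = C1*exp(Integral(1/asin(y), y))


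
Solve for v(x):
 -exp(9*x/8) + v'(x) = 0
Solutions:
 v(x) = C1 + 8*exp(9*x/8)/9


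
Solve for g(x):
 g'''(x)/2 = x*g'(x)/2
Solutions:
 g(x) = C1 + Integral(C2*airyai(x) + C3*airybi(x), x)


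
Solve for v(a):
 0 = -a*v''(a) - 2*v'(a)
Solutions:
 v(a) = C1 + C2/a


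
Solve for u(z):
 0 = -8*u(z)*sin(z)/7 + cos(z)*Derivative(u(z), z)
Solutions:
 u(z) = C1/cos(z)^(8/7)


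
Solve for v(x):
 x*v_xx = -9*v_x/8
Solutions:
 v(x) = C1 + C2/x^(1/8)


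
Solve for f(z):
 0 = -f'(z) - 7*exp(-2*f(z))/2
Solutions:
 f(z) = log(-sqrt(C1 - 7*z))
 f(z) = log(C1 - 7*z)/2


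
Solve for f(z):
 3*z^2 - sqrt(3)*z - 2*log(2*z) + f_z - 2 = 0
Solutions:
 f(z) = C1 - z^3 + sqrt(3)*z^2/2 + 2*z*log(z) + z*log(4)


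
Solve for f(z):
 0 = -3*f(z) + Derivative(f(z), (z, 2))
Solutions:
 f(z) = C1*exp(-sqrt(3)*z) + C2*exp(sqrt(3)*z)


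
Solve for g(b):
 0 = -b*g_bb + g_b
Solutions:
 g(b) = C1 + C2*b^2


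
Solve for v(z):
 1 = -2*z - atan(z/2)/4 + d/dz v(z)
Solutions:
 v(z) = C1 + z^2 + z*atan(z/2)/4 + z - log(z^2 + 4)/4


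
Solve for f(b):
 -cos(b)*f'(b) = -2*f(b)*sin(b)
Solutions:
 f(b) = C1/cos(b)^2


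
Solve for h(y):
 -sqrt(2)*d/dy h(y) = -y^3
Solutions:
 h(y) = C1 + sqrt(2)*y^4/8


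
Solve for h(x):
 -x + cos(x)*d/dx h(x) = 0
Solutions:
 h(x) = C1 + Integral(x/cos(x), x)


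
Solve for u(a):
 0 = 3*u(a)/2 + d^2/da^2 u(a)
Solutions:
 u(a) = C1*sin(sqrt(6)*a/2) + C2*cos(sqrt(6)*a/2)


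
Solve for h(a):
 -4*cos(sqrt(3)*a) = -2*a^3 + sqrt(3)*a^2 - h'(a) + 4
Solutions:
 h(a) = C1 - a^4/2 + sqrt(3)*a^3/3 + 4*a + 4*sqrt(3)*sin(sqrt(3)*a)/3


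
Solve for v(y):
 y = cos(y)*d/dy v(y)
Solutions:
 v(y) = C1 + Integral(y/cos(y), y)


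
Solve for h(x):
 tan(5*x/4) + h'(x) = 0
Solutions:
 h(x) = C1 + 4*log(cos(5*x/4))/5


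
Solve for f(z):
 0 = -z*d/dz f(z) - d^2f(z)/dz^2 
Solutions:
 f(z) = C1 + C2*erf(sqrt(2)*z/2)


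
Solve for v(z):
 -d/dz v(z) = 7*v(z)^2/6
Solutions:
 v(z) = 6/(C1 + 7*z)


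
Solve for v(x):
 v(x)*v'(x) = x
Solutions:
 v(x) = -sqrt(C1 + x^2)
 v(x) = sqrt(C1 + x^2)


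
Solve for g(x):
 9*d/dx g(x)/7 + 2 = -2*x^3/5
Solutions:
 g(x) = C1 - 7*x^4/90 - 14*x/9


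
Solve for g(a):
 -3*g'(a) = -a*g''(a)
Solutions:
 g(a) = C1 + C2*a^4


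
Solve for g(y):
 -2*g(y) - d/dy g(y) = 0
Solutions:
 g(y) = C1*exp(-2*y)


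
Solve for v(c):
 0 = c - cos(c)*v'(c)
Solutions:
 v(c) = C1 + Integral(c/cos(c), c)


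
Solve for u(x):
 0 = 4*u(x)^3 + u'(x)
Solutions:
 u(x) = -sqrt(2)*sqrt(-1/(C1 - 4*x))/2
 u(x) = sqrt(2)*sqrt(-1/(C1 - 4*x))/2


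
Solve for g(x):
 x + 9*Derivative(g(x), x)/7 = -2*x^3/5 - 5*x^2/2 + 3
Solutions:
 g(x) = C1 - 7*x^4/90 - 35*x^3/54 - 7*x^2/18 + 7*x/3


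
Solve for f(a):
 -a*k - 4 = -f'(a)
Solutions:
 f(a) = C1 + a^2*k/2 + 4*a


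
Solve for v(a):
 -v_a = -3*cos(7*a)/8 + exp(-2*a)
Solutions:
 v(a) = C1 + 3*sin(7*a)/56 + exp(-2*a)/2


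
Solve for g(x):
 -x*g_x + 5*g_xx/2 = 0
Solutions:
 g(x) = C1 + C2*erfi(sqrt(5)*x/5)


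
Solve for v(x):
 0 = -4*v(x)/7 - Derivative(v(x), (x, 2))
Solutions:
 v(x) = C1*sin(2*sqrt(7)*x/7) + C2*cos(2*sqrt(7)*x/7)


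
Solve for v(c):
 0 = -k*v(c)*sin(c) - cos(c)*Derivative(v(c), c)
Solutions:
 v(c) = C1*exp(k*log(cos(c)))


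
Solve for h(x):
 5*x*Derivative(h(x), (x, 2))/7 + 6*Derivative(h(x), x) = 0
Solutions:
 h(x) = C1 + C2/x^(37/5)


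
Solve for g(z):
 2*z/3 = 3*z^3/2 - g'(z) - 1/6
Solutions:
 g(z) = C1 + 3*z^4/8 - z^2/3 - z/6


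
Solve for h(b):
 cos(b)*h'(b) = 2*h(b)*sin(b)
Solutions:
 h(b) = C1/cos(b)^2


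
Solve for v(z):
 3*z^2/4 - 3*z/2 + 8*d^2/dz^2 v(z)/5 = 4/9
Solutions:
 v(z) = C1 + C2*z - 5*z^4/128 + 5*z^3/32 + 5*z^2/36


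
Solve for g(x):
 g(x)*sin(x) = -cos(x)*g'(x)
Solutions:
 g(x) = C1*cos(x)


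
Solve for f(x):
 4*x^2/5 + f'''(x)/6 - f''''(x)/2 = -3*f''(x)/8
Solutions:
 f(x) = C1 + C2*x + C3*exp(x*(1 - 2*sqrt(7))/6) + C4*exp(x*(1 + 2*sqrt(7))/6) - 8*x^4/45 + 128*x^3/405 - 3968*x^2/1215


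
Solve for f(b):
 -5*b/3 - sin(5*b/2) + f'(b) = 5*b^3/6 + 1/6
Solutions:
 f(b) = C1 + 5*b^4/24 + 5*b^2/6 + b/6 - 2*cos(5*b/2)/5


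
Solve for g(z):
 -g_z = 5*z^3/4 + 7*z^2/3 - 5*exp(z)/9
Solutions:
 g(z) = C1 - 5*z^4/16 - 7*z^3/9 + 5*exp(z)/9


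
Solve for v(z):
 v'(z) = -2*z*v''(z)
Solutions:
 v(z) = C1 + C2*sqrt(z)


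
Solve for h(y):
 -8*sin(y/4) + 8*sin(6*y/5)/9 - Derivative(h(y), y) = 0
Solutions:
 h(y) = C1 + 32*cos(y/4) - 20*cos(6*y/5)/27


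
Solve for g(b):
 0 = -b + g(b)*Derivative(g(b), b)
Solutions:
 g(b) = -sqrt(C1 + b^2)
 g(b) = sqrt(C1 + b^2)


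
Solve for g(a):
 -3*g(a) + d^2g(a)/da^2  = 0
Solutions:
 g(a) = C1*exp(-sqrt(3)*a) + C2*exp(sqrt(3)*a)


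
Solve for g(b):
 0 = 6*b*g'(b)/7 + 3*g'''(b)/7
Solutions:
 g(b) = C1 + Integral(C2*airyai(-2^(1/3)*b) + C3*airybi(-2^(1/3)*b), b)


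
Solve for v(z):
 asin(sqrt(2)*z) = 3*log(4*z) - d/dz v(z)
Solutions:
 v(z) = C1 + 3*z*log(z) - z*asin(sqrt(2)*z) - 3*z + 6*z*log(2) - sqrt(2)*sqrt(1 - 2*z^2)/2


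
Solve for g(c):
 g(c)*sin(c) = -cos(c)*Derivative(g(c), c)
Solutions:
 g(c) = C1*cos(c)


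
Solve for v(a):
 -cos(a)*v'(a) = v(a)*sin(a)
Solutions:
 v(a) = C1*cos(a)


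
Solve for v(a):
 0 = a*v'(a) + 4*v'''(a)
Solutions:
 v(a) = C1 + Integral(C2*airyai(-2^(1/3)*a/2) + C3*airybi(-2^(1/3)*a/2), a)


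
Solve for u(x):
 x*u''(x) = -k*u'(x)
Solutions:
 u(x) = C1 + x^(1 - re(k))*(C2*sin(log(x)*Abs(im(k))) + C3*cos(log(x)*im(k)))


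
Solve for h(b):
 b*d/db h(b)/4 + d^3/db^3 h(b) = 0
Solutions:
 h(b) = C1 + Integral(C2*airyai(-2^(1/3)*b/2) + C3*airybi(-2^(1/3)*b/2), b)


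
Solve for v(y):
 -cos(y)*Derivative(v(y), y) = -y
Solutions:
 v(y) = C1 + Integral(y/cos(y), y)


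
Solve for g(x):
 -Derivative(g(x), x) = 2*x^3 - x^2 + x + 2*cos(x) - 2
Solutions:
 g(x) = C1 - x^4/2 + x^3/3 - x^2/2 + 2*x - 2*sin(x)


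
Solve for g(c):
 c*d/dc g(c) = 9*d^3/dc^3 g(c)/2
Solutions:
 g(c) = C1 + Integral(C2*airyai(6^(1/3)*c/3) + C3*airybi(6^(1/3)*c/3), c)


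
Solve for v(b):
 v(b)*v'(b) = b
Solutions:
 v(b) = -sqrt(C1 + b^2)
 v(b) = sqrt(C1 + b^2)


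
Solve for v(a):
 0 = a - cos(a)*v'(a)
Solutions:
 v(a) = C1 + Integral(a/cos(a), a)


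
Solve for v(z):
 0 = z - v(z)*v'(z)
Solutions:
 v(z) = -sqrt(C1 + z^2)
 v(z) = sqrt(C1 + z^2)


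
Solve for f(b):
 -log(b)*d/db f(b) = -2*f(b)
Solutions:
 f(b) = C1*exp(2*li(b))


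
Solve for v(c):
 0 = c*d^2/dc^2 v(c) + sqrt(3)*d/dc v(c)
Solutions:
 v(c) = C1 + C2*c^(1 - sqrt(3))


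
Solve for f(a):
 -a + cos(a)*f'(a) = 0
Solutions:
 f(a) = C1 + Integral(a/cos(a), a)


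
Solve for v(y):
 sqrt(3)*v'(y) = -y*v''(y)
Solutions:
 v(y) = C1 + C2*y^(1 - sqrt(3))


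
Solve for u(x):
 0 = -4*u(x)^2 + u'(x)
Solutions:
 u(x) = -1/(C1 + 4*x)


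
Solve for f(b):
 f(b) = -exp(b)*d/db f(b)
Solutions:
 f(b) = C1*exp(exp(-b))


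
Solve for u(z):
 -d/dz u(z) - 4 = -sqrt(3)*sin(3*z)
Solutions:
 u(z) = C1 - 4*z - sqrt(3)*cos(3*z)/3


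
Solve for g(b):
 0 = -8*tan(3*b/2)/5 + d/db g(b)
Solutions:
 g(b) = C1 - 16*log(cos(3*b/2))/15


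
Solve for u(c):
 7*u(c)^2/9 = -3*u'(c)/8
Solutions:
 u(c) = 27/(C1 + 56*c)


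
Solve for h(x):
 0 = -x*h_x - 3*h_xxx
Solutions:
 h(x) = C1 + Integral(C2*airyai(-3^(2/3)*x/3) + C3*airybi(-3^(2/3)*x/3), x)


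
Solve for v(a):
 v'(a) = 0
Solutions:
 v(a) = C1


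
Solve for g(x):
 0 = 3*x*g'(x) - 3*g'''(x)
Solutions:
 g(x) = C1 + Integral(C2*airyai(x) + C3*airybi(x), x)


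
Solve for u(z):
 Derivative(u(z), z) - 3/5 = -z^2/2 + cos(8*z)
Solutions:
 u(z) = C1 - z^3/6 + 3*z/5 + sin(8*z)/8


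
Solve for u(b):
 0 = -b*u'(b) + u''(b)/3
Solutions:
 u(b) = C1 + C2*erfi(sqrt(6)*b/2)


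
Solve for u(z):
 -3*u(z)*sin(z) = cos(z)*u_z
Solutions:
 u(z) = C1*cos(z)^3


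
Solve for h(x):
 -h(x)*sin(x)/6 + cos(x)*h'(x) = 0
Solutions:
 h(x) = C1/cos(x)^(1/6)


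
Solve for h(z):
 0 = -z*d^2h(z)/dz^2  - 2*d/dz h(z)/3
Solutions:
 h(z) = C1 + C2*z^(1/3)


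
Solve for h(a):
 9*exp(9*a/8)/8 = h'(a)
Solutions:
 h(a) = C1 + exp(9*a/8)


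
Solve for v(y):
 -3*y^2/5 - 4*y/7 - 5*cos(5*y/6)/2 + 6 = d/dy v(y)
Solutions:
 v(y) = C1 - y^3/5 - 2*y^2/7 + 6*y - 3*sin(5*y/6)


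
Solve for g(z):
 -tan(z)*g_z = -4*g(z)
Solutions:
 g(z) = C1*sin(z)^4


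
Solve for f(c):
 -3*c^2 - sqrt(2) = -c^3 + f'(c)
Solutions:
 f(c) = C1 + c^4/4 - c^3 - sqrt(2)*c


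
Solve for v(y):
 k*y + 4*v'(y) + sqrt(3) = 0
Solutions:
 v(y) = C1 - k*y^2/8 - sqrt(3)*y/4


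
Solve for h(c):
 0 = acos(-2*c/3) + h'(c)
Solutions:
 h(c) = C1 - c*acos(-2*c/3) - sqrt(9 - 4*c^2)/2


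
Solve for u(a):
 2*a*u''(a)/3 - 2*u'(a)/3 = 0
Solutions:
 u(a) = C1 + C2*a^2


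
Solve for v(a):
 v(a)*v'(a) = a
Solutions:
 v(a) = -sqrt(C1 + a^2)
 v(a) = sqrt(C1 + a^2)


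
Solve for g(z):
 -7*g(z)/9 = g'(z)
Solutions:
 g(z) = C1*exp(-7*z/9)


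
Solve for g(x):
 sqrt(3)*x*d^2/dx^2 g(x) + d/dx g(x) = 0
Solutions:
 g(x) = C1 + C2*x^(1 - sqrt(3)/3)


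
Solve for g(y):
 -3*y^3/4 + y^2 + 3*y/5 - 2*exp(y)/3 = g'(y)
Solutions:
 g(y) = C1 - 3*y^4/16 + y^3/3 + 3*y^2/10 - 2*exp(y)/3


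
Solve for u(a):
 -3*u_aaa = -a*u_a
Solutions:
 u(a) = C1 + Integral(C2*airyai(3^(2/3)*a/3) + C3*airybi(3^(2/3)*a/3), a)


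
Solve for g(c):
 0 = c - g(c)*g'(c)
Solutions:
 g(c) = -sqrt(C1 + c^2)
 g(c) = sqrt(C1 + c^2)


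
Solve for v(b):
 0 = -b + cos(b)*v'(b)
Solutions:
 v(b) = C1 + Integral(b/cos(b), b)


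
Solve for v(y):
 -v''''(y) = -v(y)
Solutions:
 v(y) = C1*exp(-y) + C2*exp(y) + C3*sin(y) + C4*cos(y)


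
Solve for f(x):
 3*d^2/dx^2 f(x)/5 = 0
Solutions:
 f(x) = C1 + C2*x


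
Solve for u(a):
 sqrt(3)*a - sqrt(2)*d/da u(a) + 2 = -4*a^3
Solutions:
 u(a) = C1 + sqrt(2)*a^4/2 + sqrt(6)*a^2/4 + sqrt(2)*a


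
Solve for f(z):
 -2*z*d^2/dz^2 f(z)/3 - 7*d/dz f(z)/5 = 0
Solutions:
 f(z) = C1 + C2/z^(11/10)


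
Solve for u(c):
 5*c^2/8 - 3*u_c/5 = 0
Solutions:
 u(c) = C1 + 25*c^3/72


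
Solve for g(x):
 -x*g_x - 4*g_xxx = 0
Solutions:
 g(x) = C1 + Integral(C2*airyai(-2^(1/3)*x/2) + C3*airybi(-2^(1/3)*x/2), x)


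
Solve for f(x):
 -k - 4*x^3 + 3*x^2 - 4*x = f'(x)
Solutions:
 f(x) = C1 - k*x - x^4 + x^3 - 2*x^2


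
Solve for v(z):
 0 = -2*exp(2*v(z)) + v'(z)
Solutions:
 v(z) = log(-sqrt(-1/(C1 + 2*z))) - log(2)/2
 v(z) = log(-1/(C1 + 2*z))/2 - log(2)/2


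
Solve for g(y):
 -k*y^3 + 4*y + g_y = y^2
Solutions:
 g(y) = C1 + k*y^4/4 + y^3/3 - 2*y^2


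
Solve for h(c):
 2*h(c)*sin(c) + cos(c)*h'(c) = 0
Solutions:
 h(c) = C1*cos(c)^2


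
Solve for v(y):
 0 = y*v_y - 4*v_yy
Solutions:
 v(y) = C1 + C2*erfi(sqrt(2)*y/4)


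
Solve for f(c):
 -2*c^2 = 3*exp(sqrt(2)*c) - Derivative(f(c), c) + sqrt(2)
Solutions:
 f(c) = C1 + 2*c^3/3 + sqrt(2)*c + 3*sqrt(2)*exp(sqrt(2)*c)/2


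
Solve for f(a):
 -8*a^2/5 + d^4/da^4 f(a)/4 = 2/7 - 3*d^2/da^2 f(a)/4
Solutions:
 f(a) = C1 + C2*a + C3*sin(sqrt(3)*a) + C4*cos(sqrt(3)*a) + 8*a^4/45 - 164*a^2/315


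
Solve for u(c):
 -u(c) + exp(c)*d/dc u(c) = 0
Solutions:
 u(c) = C1*exp(-exp(-c))


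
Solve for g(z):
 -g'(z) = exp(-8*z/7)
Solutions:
 g(z) = C1 + 7*exp(-8*z/7)/8


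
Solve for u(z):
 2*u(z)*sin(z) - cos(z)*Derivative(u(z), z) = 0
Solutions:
 u(z) = C1/cos(z)^2


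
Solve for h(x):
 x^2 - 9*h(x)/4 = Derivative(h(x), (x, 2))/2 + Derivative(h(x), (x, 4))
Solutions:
 h(x) = 4*x^2/9 + (C1*sin(sqrt(6)*x*cos(atan(sqrt(35))/2)/2) + C2*cos(sqrt(6)*x*cos(atan(sqrt(35))/2)/2))*exp(-sqrt(6)*x*sin(atan(sqrt(35))/2)/2) + (C3*sin(sqrt(6)*x*cos(atan(sqrt(35))/2)/2) + C4*cos(sqrt(6)*x*cos(atan(sqrt(35))/2)/2))*exp(sqrt(6)*x*sin(atan(sqrt(35))/2)/2) - 16/81


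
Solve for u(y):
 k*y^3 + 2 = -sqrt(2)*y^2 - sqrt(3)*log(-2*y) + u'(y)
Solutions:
 u(y) = C1 + k*y^4/4 + sqrt(2)*y^3/3 + sqrt(3)*y*log(-y) + y*(-sqrt(3) + sqrt(3)*log(2) + 2)


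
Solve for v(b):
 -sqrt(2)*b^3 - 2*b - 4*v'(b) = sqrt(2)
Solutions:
 v(b) = C1 - sqrt(2)*b^4/16 - b^2/4 - sqrt(2)*b/4


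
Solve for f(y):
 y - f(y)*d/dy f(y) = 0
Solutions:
 f(y) = -sqrt(C1 + y^2)
 f(y) = sqrt(C1 + y^2)


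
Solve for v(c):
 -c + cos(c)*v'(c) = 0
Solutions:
 v(c) = C1 + Integral(c/cos(c), c)


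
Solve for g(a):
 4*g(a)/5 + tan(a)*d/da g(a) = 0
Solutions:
 g(a) = C1/sin(a)^(4/5)


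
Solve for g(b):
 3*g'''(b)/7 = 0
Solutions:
 g(b) = C1 + C2*b + C3*b^2


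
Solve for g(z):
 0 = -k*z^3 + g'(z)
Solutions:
 g(z) = C1 + k*z^4/4


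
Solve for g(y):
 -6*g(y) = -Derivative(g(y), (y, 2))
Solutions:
 g(y) = C1*exp(-sqrt(6)*y) + C2*exp(sqrt(6)*y)


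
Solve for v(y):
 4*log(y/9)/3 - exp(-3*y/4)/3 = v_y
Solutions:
 v(y) = C1 + 4*y*log(y)/3 + 4*y*(-2*log(3) - 1)/3 + 4*exp(-3*y/4)/9


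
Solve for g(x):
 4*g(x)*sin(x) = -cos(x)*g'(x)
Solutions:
 g(x) = C1*cos(x)^4


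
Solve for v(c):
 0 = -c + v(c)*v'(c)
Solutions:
 v(c) = -sqrt(C1 + c^2)
 v(c) = sqrt(C1 + c^2)


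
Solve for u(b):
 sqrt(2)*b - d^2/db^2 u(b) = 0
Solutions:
 u(b) = C1 + C2*b + sqrt(2)*b^3/6


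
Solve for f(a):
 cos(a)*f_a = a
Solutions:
 f(a) = C1 + Integral(a/cos(a), a)


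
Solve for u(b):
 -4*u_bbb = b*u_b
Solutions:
 u(b) = C1 + Integral(C2*airyai(-2^(1/3)*b/2) + C3*airybi(-2^(1/3)*b/2), b)


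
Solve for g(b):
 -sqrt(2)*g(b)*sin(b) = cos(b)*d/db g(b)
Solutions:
 g(b) = C1*cos(b)^(sqrt(2))


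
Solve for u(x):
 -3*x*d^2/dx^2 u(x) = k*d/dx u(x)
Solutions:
 u(x) = C1 + x^(1 - re(k)/3)*(C2*sin(log(x)*Abs(im(k))/3) + C3*cos(log(x)*im(k)/3))


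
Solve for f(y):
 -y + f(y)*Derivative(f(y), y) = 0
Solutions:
 f(y) = -sqrt(C1 + y^2)
 f(y) = sqrt(C1 + y^2)


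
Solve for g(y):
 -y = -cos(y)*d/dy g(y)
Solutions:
 g(y) = C1 + Integral(y/cos(y), y)


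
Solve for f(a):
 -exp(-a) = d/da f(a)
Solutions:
 f(a) = C1 + exp(-a)


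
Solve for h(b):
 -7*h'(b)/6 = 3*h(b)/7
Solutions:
 h(b) = C1*exp(-18*b/49)


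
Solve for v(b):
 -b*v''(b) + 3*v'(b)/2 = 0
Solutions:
 v(b) = C1 + C2*b^(5/2)


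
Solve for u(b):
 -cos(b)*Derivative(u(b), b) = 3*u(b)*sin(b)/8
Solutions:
 u(b) = C1*cos(b)^(3/8)


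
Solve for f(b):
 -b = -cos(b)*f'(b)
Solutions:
 f(b) = C1 + Integral(b/cos(b), b)


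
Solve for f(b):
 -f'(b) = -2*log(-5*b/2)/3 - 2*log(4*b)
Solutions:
 f(b) = C1 + 8*b*log(b)/3 + 2*b*(-4 + log(5) + 5*log(2) + I*pi)/3


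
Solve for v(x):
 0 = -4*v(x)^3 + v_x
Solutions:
 v(x) = -sqrt(2)*sqrt(-1/(C1 + 4*x))/2
 v(x) = sqrt(2)*sqrt(-1/(C1 + 4*x))/2


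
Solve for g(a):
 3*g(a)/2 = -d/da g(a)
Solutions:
 g(a) = C1*exp(-3*a/2)


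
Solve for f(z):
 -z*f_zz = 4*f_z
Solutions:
 f(z) = C1 + C2/z^3


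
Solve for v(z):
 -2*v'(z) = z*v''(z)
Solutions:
 v(z) = C1 + C2/z


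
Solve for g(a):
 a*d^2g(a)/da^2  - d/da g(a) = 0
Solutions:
 g(a) = C1 + C2*a^2


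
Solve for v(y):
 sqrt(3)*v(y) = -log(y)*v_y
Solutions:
 v(y) = C1*exp(-sqrt(3)*li(y))


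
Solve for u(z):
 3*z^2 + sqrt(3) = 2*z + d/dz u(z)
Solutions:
 u(z) = C1 + z^3 - z^2 + sqrt(3)*z


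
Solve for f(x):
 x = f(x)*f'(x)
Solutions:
 f(x) = -sqrt(C1 + x^2)
 f(x) = sqrt(C1 + x^2)


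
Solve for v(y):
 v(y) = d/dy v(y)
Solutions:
 v(y) = C1*exp(y)


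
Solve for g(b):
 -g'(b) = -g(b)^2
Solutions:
 g(b) = -1/(C1 + b)


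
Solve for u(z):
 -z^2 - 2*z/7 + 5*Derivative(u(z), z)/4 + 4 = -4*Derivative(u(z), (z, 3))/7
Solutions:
 u(z) = C1 + C2*sin(sqrt(35)*z/4) + C3*cos(sqrt(35)*z/4) + 4*z^3/15 + 4*z^2/35 - 688*z/175


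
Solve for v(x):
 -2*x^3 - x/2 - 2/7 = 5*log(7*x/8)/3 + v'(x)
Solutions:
 v(x) = C1 - x^4/2 - x^2/4 - 5*x*log(x)/3 - 5*x*log(7)/3 + 29*x/21 + 5*x*log(2)


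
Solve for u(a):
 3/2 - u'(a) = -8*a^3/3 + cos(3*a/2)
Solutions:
 u(a) = C1 + 2*a^4/3 + 3*a/2 - 2*sin(3*a/2)/3


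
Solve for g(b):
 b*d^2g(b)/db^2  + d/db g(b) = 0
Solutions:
 g(b) = C1 + C2*log(b)


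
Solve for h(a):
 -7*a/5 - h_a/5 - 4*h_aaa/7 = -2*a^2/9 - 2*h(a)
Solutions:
 h(a) = C1*exp(105^(1/3)*a*(-(450 + sqrt(202605))^(1/3) + 105^(1/3)/(450 + sqrt(202605))^(1/3))/60)*sin(3^(1/6)*35^(1/3)*a*(3*35^(1/3)/(450 + sqrt(202605))^(1/3) + 3^(2/3)*(450 + sqrt(202605))^(1/3))/60) + C2*exp(105^(1/3)*a*(-(450 + sqrt(202605))^(1/3) + 105^(1/3)/(450 + sqrt(202605))^(1/3))/60)*cos(3^(1/6)*35^(1/3)*a*(3*35^(1/3)/(450 + sqrt(202605))^(1/3) + 3^(2/3)*(450 + sqrt(202605))^(1/3))/60) + C3*exp(-105^(1/3)*a*(-(450 + sqrt(202605))^(1/3) + 105^(1/3)/(450 + sqrt(202605))^(1/3))/30) - a^2/9 + 61*a/90 + 61/900


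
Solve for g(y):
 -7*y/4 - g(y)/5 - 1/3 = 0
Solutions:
 g(y) = -35*y/4 - 5/3


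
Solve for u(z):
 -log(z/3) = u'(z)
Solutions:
 u(z) = C1 - z*log(z) + z + z*log(3)


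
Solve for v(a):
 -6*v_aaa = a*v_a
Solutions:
 v(a) = C1 + Integral(C2*airyai(-6^(2/3)*a/6) + C3*airybi(-6^(2/3)*a/6), a)


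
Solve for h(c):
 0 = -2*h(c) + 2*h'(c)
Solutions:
 h(c) = C1*exp(c)


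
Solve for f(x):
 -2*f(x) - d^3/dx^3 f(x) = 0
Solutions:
 f(x) = C3*exp(-2^(1/3)*x) + (C1*sin(2^(1/3)*sqrt(3)*x/2) + C2*cos(2^(1/3)*sqrt(3)*x/2))*exp(2^(1/3)*x/2)


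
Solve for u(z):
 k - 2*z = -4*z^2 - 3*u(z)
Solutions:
 u(z) = -k/3 - 4*z^2/3 + 2*z/3


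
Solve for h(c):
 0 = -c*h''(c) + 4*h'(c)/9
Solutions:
 h(c) = C1 + C2*c^(13/9)


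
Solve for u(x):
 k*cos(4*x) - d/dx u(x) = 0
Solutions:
 u(x) = C1 + k*sin(4*x)/4


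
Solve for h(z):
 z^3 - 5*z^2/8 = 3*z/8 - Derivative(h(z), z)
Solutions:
 h(z) = C1 - z^4/4 + 5*z^3/24 + 3*z^2/16


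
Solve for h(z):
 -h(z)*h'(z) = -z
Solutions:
 h(z) = -sqrt(C1 + z^2)
 h(z) = sqrt(C1 + z^2)


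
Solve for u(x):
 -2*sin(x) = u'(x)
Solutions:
 u(x) = C1 + 2*cos(x)


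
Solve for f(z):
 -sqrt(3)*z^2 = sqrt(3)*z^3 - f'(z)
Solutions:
 f(z) = C1 + sqrt(3)*z^4/4 + sqrt(3)*z^3/3


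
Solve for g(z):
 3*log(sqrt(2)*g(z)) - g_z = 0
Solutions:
 -2*Integral(1/(2*log(_y) + log(2)), (_y, g(z)))/3 = C1 - z


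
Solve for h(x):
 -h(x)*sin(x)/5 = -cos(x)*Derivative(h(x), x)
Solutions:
 h(x) = C1/cos(x)^(1/5)


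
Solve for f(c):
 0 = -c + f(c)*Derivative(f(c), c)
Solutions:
 f(c) = -sqrt(C1 + c^2)
 f(c) = sqrt(C1 + c^2)


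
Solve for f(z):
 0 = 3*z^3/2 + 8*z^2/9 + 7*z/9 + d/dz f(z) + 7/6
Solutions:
 f(z) = C1 - 3*z^4/8 - 8*z^3/27 - 7*z^2/18 - 7*z/6


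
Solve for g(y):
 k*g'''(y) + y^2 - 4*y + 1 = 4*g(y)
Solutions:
 g(y) = C1*exp(2^(2/3)*y*(1/k)^(1/3)) + C2*exp(2^(2/3)*y*(-1 + sqrt(3)*I)*(1/k)^(1/3)/2) + C3*exp(-2^(2/3)*y*(1 + sqrt(3)*I)*(1/k)^(1/3)/2) + y^2/4 - y + 1/4


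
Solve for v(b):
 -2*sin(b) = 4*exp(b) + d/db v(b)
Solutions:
 v(b) = C1 - 4*exp(b) + 2*cos(b)


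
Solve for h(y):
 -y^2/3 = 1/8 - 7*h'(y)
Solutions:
 h(y) = C1 + y^3/63 + y/56


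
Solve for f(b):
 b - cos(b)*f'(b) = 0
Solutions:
 f(b) = C1 + Integral(b/cos(b), b)


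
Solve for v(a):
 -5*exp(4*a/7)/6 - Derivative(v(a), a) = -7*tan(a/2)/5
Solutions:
 v(a) = C1 - 35*exp(4*a/7)/24 - 14*log(cos(a/2))/5


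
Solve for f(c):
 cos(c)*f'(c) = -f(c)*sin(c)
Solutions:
 f(c) = C1*cos(c)


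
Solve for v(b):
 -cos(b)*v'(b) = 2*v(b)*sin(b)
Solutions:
 v(b) = C1*cos(b)^2


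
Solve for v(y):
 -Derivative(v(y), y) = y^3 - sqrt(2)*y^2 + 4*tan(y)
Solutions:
 v(y) = C1 - y^4/4 + sqrt(2)*y^3/3 + 4*log(cos(y))


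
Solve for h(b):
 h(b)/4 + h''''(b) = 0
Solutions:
 h(b) = (C1*sin(b/2) + C2*cos(b/2))*exp(-b/2) + (C3*sin(b/2) + C4*cos(b/2))*exp(b/2)


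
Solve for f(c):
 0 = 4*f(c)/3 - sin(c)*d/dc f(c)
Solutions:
 f(c) = C1*(cos(c) - 1)^(2/3)/(cos(c) + 1)^(2/3)


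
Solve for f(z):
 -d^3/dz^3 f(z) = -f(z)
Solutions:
 f(z) = C3*exp(z) + (C1*sin(sqrt(3)*z/2) + C2*cos(sqrt(3)*z/2))*exp(-z/2)


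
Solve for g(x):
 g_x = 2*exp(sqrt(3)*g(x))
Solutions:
 g(x) = sqrt(3)*(2*log(-1/(C1 + 2*x)) - log(3))/6


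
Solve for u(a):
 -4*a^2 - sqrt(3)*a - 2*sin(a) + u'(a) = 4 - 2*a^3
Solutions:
 u(a) = C1 - a^4/2 + 4*a^3/3 + sqrt(3)*a^2/2 + 4*a - 2*cos(a)


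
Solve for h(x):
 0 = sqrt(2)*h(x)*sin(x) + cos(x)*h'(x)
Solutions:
 h(x) = C1*cos(x)^(sqrt(2))


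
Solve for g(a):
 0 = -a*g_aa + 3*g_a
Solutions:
 g(a) = C1 + C2*a^4


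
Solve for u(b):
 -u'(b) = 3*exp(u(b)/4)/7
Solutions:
 u(b) = 4*log(1/(C1 + 3*b)) + 4*log(28)


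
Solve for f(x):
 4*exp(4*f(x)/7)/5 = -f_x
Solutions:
 f(x) = 7*log(-(1/(C1 + 16*x))^(1/4)) + 7*log(35)/4
 f(x) = 7*log(1/(C1 + 16*x))/4 + 7*log(35)/4
 f(x) = 7*log(-I*(1/(C1 + 16*x))^(1/4)) + 7*log(35)/4
 f(x) = 7*log(I*(1/(C1 + 16*x))^(1/4)) + 7*log(35)/4


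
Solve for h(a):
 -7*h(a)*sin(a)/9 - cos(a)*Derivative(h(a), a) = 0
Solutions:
 h(a) = C1*cos(a)^(7/9)


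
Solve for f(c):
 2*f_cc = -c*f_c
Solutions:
 f(c) = C1 + C2*erf(c/2)


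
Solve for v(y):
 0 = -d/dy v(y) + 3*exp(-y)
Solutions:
 v(y) = C1 - 3*exp(-y)


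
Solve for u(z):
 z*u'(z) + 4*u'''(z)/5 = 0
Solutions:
 u(z) = C1 + Integral(C2*airyai(-10^(1/3)*z/2) + C3*airybi(-10^(1/3)*z/2), z)


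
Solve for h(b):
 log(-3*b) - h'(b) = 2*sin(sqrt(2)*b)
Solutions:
 h(b) = C1 + b*log(-b) - b + b*log(3) + sqrt(2)*cos(sqrt(2)*b)


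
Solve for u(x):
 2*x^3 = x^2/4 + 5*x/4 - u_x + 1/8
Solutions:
 u(x) = C1 - x^4/2 + x^3/12 + 5*x^2/8 + x/8


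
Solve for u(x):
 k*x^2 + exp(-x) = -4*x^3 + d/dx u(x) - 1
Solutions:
 u(x) = C1 + k*x^3/3 + x^4 + x - exp(-x)


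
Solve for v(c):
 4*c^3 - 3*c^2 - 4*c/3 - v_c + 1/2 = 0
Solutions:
 v(c) = C1 + c^4 - c^3 - 2*c^2/3 + c/2


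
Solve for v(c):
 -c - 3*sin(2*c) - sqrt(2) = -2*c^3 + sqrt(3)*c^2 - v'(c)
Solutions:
 v(c) = C1 - c^4/2 + sqrt(3)*c^3/3 + c^2/2 + sqrt(2)*c - 3*cos(2*c)/2


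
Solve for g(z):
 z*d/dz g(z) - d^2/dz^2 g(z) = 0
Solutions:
 g(z) = C1 + C2*erfi(sqrt(2)*z/2)


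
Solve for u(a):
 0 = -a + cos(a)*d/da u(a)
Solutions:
 u(a) = C1 + Integral(a/cos(a), a)


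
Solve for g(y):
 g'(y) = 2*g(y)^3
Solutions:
 g(y) = -sqrt(2)*sqrt(-1/(C1 + 2*y))/2
 g(y) = sqrt(2)*sqrt(-1/(C1 + 2*y))/2


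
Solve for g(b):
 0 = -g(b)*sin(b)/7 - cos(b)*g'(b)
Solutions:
 g(b) = C1*cos(b)^(1/7)


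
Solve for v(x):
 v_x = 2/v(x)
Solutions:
 v(x) = -sqrt(C1 + 4*x)
 v(x) = sqrt(C1 + 4*x)


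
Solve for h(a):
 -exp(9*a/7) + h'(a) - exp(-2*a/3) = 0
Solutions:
 h(a) = C1 + 7*exp(9*a/7)/9 - 3*exp(-2*a/3)/2


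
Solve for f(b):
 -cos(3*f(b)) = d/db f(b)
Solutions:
 f(b) = -asin((C1 + exp(6*b))/(C1 - exp(6*b)))/3 + pi/3
 f(b) = asin((C1 + exp(6*b))/(C1 - exp(6*b)))/3


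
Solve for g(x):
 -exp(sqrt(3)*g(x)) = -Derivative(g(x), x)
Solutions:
 g(x) = sqrt(3)*(2*log(-1/(C1 + x)) - log(3))/6


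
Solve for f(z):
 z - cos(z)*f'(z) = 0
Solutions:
 f(z) = C1 + Integral(z/cos(z), z)


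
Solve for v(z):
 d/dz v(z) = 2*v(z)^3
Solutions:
 v(z) = -sqrt(2)*sqrt(-1/(C1 + 2*z))/2
 v(z) = sqrt(2)*sqrt(-1/(C1 + 2*z))/2


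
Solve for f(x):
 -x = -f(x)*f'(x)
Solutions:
 f(x) = -sqrt(C1 + x^2)
 f(x) = sqrt(C1 + x^2)


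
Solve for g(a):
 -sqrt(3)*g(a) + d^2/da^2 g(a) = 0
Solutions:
 g(a) = C1*exp(-3^(1/4)*a) + C2*exp(3^(1/4)*a)


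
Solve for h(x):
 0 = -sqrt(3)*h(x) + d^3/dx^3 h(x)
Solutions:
 h(x) = C3*exp(3^(1/6)*x) + (C1*sin(3^(2/3)*x/2) + C2*cos(3^(2/3)*x/2))*exp(-3^(1/6)*x/2)


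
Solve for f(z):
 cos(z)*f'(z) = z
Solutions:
 f(z) = C1 + Integral(z/cos(z), z)


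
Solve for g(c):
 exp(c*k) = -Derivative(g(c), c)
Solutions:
 g(c) = C1 - exp(c*k)/k


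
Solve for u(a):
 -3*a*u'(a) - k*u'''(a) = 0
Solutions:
 u(a) = C1 + Integral(C2*airyai(3^(1/3)*a*(-1/k)^(1/3)) + C3*airybi(3^(1/3)*a*(-1/k)^(1/3)), a)


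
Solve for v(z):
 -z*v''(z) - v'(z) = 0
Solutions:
 v(z) = C1 + C2*log(z)


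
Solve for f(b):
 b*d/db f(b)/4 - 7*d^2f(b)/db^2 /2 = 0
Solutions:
 f(b) = C1 + C2*erfi(sqrt(7)*b/14)


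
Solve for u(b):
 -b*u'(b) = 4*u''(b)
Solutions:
 u(b) = C1 + C2*erf(sqrt(2)*b/4)


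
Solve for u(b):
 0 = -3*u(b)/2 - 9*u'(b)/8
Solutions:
 u(b) = C1*exp(-4*b/3)


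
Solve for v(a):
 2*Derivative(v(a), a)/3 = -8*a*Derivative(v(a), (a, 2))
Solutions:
 v(a) = C1 + C2*a^(11/12)


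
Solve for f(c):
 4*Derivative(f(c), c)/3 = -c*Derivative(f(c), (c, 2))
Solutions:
 f(c) = C1 + C2/c^(1/3)


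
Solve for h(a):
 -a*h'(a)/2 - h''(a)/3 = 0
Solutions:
 h(a) = C1 + C2*erf(sqrt(3)*a/2)


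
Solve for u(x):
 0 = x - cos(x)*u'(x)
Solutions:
 u(x) = C1 + Integral(x/cos(x), x)


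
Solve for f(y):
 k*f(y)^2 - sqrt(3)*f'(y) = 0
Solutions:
 f(y) = -3/(C1 + sqrt(3)*k*y)


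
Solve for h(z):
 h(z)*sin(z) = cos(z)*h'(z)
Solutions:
 h(z) = C1/cos(z)


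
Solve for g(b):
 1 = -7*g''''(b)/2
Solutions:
 g(b) = C1 + C2*b + C3*b^2 + C4*b^3 - b^4/84


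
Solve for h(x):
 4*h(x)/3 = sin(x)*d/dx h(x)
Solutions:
 h(x) = C1*(cos(x) - 1)^(2/3)/(cos(x) + 1)^(2/3)


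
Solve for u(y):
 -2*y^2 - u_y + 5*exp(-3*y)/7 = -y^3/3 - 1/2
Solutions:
 u(y) = C1 + y^4/12 - 2*y^3/3 + y/2 - 5*exp(-3*y)/21


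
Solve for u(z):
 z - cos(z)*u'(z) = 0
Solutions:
 u(z) = C1 + Integral(z/cos(z), z)


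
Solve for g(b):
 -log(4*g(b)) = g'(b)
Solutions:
 Integral(1/(log(_y) + 2*log(2)), (_y, g(b))) = C1 - b


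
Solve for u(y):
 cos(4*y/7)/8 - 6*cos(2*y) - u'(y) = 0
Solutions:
 u(y) = C1 + 7*sin(4*y/7)/32 - 3*sin(2*y)


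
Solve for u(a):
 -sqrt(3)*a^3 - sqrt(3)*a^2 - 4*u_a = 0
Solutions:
 u(a) = C1 - sqrt(3)*a^4/16 - sqrt(3)*a^3/12


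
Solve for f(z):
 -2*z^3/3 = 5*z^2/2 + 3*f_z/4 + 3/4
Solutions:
 f(z) = C1 - 2*z^4/9 - 10*z^3/9 - z


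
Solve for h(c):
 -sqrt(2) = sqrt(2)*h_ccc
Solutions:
 h(c) = C1 + C2*c + C3*c^2 - c^3/6


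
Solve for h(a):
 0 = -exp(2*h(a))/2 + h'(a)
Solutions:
 h(a) = log(-sqrt(-1/(C1 + a)))
 h(a) = log(-1/(C1 + a))/2


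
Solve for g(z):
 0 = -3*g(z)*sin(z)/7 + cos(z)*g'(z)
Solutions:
 g(z) = C1/cos(z)^(3/7)


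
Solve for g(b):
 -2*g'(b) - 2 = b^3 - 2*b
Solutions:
 g(b) = C1 - b^4/8 + b^2/2 - b


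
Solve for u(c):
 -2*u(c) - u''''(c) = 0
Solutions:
 u(c) = (C1*sin(2^(3/4)*c/2) + C2*cos(2^(3/4)*c/2))*exp(-2^(3/4)*c/2) + (C3*sin(2^(3/4)*c/2) + C4*cos(2^(3/4)*c/2))*exp(2^(3/4)*c/2)


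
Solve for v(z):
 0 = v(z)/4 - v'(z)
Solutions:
 v(z) = C1*exp(z/4)


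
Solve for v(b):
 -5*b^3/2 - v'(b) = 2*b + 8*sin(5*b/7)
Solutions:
 v(b) = C1 - 5*b^4/8 - b^2 + 56*cos(5*b/7)/5


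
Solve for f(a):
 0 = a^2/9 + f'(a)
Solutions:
 f(a) = C1 - a^3/27


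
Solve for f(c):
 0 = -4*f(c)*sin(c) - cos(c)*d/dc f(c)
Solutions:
 f(c) = C1*cos(c)^4


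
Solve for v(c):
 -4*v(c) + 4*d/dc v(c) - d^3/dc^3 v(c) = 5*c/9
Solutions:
 v(c) = C1*exp(6^(1/3)*c*(2*6^(1/3)/(sqrt(33) + 9)^(1/3) + (sqrt(33) + 9)^(1/3))/6)*sin(2^(1/3)*3^(1/6)*c*(-3^(2/3)*(sqrt(33) + 9)^(1/3)/6 + 2^(1/3)/(sqrt(33) + 9)^(1/3))) + C2*exp(6^(1/3)*c*(2*6^(1/3)/(sqrt(33) + 9)^(1/3) + (sqrt(33) + 9)^(1/3))/6)*cos(2^(1/3)*3^(1/6)*c*(-3^(2/3)*(sqrt(33) + 9)^(1/3)/6 + 2^(1/3)/(sqrt(33) + 9)^(1/3))) + C3*exp(-6^(1/3)*c*(2*6^(1/3)/(sqrt(33) + 9)^(1/3) + (sqrt(33) + 9)^(1/3))/3) - 5*c/36 - 5/36


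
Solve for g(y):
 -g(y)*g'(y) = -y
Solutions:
 g(y) = -sqrt(C1 + y^2)
 g(y) = sqrt(C1 + y^2)


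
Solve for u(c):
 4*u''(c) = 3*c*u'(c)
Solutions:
 u(c) = C1 + C2*erfi(sqrt(6)*c/4)


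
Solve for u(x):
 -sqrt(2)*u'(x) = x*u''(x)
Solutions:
 u(x) = C1 + C2*x^(1 - sqrt(2))


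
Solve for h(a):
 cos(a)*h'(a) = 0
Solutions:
 h(a) = C1


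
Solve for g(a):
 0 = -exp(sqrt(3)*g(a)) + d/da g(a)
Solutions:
 g(a) = sqrt(3)*(2*log(-1/(C1 + a)) - log(3))/6


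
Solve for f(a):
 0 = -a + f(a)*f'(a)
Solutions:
 f(a) = -sqrt(C1 + a^2)
 f(a) = sqrt(C1 + a^2)


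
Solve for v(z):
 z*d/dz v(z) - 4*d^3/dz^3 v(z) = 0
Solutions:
 v(z) = C1 + Integral(C2*airyai(2^(1/3)*z/2) + C3*airybi(2^(1/3)*z/2), z)


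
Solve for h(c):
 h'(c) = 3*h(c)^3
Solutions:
 h(c) = -sqrt(2)*sqrt(-1/(C1 + 3*c))/2
 h(c) = sqrt(2)*sqrt(-1/(C1 + 3*c))/2


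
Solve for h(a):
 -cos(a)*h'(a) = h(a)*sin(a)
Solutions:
 h(a) = C1*cos(a)


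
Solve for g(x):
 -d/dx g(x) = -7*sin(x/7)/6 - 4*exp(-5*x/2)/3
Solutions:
 g(x) = C1 - 49*cos(x/7)/6 - 8*exp(-5*x/2)/15


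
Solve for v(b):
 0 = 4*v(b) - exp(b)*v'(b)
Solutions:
 v(b) = C1*exp(-4*exp(-b))


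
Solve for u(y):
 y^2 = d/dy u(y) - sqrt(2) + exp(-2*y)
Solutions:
 u(y) = C1 + y^3/3 + sqrt(2)*y + exp(-2*y)/2


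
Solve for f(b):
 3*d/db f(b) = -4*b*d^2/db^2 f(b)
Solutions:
 f(b) = C1 + C2*b^(1/4)


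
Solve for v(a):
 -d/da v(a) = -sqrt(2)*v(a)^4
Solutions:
 v(a) = (-1/(C1 + 3*sqrt(2)*a))^(1/3)
 v(a) = (-1/(C1 + sqrt(2)*a))^(1/3)*(-3^(2/3) - 3*3^(1/6)*I)/6
 v(a) = (-1/(C1 + sqrt(2)*a))^(1/3)*(-3^(2/3) + 3*3^(1/6)*I)/6


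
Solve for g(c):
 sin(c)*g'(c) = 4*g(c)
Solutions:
 g(c) = C1*(cos(c)^2 - 2*cos(c) + 1)/(cos(c)^2 + 2*cos(c) + 1)


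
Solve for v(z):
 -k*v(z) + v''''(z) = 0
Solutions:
 v(z) = C1*exp(-k^(1/4)*z) + C2*exp(k^(1/4)*z) + C3*exp(-I*k^(1/4)*z) + C4*exp(I*k^(1/4)*z)


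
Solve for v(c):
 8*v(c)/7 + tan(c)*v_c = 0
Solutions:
 v(c) = C1/sin(c)^(8/7)


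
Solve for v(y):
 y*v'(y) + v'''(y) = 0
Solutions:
 v(y) = C1 + Integral(C2*airyai(-y) + C3*airybi(-y), y)


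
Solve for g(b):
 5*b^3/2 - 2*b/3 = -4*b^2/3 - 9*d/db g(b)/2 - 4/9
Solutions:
 g(b) = C1 - 5*b^4/36 - 8*b^3/81 + 2*b^2/27 - 8*b/81


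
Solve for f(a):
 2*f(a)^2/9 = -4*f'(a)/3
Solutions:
 f(a) = 6/(C1 + a)


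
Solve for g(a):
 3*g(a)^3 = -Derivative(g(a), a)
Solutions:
 g(a) = -sqrt(2)*sqrt(-1/(C1 - 3*a))/2
 g(a) = sqrt(2)*sqrt(-1/(C1 - 3*a))/2


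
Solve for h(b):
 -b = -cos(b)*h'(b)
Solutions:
 h(b) = C1 + Integral(b/cos(b), b)


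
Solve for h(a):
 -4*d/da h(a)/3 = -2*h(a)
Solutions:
 h(a) = C1*exp(3*a/2)


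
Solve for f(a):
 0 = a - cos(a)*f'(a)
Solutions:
 f(a) = C1 + Integral(a/cos(a), a)


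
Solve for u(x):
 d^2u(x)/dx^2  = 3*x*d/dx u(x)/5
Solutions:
 u(x) = C1 + C2*erfi(sqrt(30)*x/10)


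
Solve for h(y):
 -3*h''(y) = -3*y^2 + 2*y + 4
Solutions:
 h(y) = C1 + C2*y + y^4/12 - y^3/9 - 2*y^2/3


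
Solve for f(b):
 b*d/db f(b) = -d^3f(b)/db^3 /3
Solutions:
 f(b) = C1 + Integral(C2*airyai(-3^(1/3)*b) + C3*airybi(-3^(1/3)*b), b)


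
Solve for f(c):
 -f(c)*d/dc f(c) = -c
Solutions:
 f(c) = -sqrt(C1 + c^2)
 f(c) = sqrt(C1 + c^2)


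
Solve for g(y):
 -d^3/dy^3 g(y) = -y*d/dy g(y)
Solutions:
 g(y) = C1 + Integral(C2*airyai(y) + C3*airybi(y), y)


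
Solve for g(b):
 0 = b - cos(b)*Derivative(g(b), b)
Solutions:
 g(b) = C1 + Integral(b/cos(b), b)


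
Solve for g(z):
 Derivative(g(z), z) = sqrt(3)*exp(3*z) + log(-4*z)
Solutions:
 g(z) = C1 + z*log(-z) + z*(-1 + 2*log(2)) + sqrt(3)*exp(3*z)/3


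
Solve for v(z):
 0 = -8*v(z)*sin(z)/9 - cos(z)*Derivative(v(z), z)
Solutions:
 v(z) = C1*cos(z)^(8/9)


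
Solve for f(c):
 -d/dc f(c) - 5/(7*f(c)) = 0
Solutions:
 f(c) = -sqrt(C1 - 70*c)/7
 f(c) = sqrt(C1 - 70*c)/7


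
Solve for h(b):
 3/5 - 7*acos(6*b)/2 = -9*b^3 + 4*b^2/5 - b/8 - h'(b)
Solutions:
 h(b) = C1 - 9*b^4/4 + 4*b^3/15 - b^2/16 + 7*b*acos(6*b)/2 - 3*b/5 - 7*sqrt(1 - 36*b^2)/12


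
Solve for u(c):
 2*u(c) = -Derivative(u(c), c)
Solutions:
 u(c) = C1*exp(-2*c)


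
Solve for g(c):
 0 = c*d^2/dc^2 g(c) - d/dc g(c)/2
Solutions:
 g(c) = C1 + C2*c^(3/2)


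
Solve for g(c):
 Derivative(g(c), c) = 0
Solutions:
 g(c) = C1


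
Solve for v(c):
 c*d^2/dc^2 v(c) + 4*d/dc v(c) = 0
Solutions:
 v(c) = C1 + C2/c^3


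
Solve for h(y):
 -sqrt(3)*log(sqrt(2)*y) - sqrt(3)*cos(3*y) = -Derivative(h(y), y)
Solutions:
 h(y) = C1 + sqrt(3)*y*(log(y) - 1) + sqrt(3)*y*log(2)/2 + sqrt(3)*sin(3*y)/3


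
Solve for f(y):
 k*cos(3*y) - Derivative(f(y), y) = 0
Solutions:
 f(y) = C1 + k*sin(3*y)/3


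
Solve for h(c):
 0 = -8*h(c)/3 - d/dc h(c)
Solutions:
 h(c) = C1*exp(-8*c/3)


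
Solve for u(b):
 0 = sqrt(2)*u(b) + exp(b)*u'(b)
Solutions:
 u(b) = C1*exp(sqrt(2)*exp(-b))


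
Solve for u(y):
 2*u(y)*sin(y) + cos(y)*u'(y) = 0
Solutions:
 u(y) = C1*cos(y)^2


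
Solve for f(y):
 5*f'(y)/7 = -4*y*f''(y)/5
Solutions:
 f(y) = C1 + C2*y^(3/28)


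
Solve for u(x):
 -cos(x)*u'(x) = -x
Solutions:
 u(x) = C1 + Integral(x/cos(x), x)


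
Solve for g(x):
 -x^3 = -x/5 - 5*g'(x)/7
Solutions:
 g(x) = C1 + 7*x^4/20 - 7*x^2/50


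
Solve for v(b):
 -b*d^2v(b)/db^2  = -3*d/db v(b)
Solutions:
 v(b) = C1 + C2*b^4


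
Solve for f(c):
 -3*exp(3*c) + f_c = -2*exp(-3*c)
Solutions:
 f(c) = C1 + exp(3*c) + 2*exp(-3*c)/3


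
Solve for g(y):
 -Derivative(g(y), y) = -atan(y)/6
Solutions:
 g(y) = C1 + y*atan(y)/6 - log(y^2 + 1)/12


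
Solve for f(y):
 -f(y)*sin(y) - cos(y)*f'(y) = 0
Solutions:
 f(y) = C1*cos(y)


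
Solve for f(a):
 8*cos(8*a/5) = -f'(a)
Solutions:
 f(a) = C1 - 5*sin(8*a/5)


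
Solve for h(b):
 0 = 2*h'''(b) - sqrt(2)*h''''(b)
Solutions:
 h(b) = C1 + C2*b + C3*b^2 + C4*exp(sqrt(2)*b)


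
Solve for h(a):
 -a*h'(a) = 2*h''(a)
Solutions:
 h(a) = C1 + C2*erf(a/2)


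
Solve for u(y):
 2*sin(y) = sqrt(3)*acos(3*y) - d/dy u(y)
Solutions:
 u(y) = C1 + sqrt(3)*(y*acos(3*y) - sqrt(1 - 9*y^2)/3) + 2*cos(y)


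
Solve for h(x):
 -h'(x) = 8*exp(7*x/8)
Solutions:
 h(x) = C1 - 64*exp(7*x/8)/7


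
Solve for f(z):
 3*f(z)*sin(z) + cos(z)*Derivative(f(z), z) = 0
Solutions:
 f(z) = C1*cos(z)^3


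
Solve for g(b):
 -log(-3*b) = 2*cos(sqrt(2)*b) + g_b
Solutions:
 g(b) = C1 - b*log(-b) - b*log(3) + b - sqrt(2)*sin(sqrt(2)*b)


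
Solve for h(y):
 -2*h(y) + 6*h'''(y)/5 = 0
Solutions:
 h(y) = C3*exp(3^(2/3)*5^(1/3)*y/3) + (C1*sin(3^(1/6)*5^(1/3)*y/2) + C2*cos(3^(1/6)*5^(1/3)*y/2))*exp(-3^(2/3)*5^(1/3)*y/6)


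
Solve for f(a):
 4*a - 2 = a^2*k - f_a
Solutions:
 f(a) = C1 + a^3*k/3 - 2*a^2 + 2*a


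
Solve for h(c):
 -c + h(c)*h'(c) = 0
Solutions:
 h(c) = -sqrt(C1 + c^2)
 h(c) = sqrt(C1 + c^2)


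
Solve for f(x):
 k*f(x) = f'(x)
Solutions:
 f(x) = C1*exp(k*x)


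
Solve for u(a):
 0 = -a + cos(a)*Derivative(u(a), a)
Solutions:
 u(a) = C1 + Integral(a/cos(a), a)


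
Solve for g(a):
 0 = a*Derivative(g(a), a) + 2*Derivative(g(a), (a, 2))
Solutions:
 g(a) = C1 + C2*erf(a/2)


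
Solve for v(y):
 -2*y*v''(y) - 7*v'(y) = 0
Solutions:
 v(y) = C1 + C2/y^(5/2)


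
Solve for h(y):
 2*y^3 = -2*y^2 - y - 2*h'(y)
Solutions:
 h(y) = C1 - y^4/4 - y^3/3 - y^2/4


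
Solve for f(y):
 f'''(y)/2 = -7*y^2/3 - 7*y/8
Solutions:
 f(y) = C1 + C2*y + C3*y^2 - 7*y^5/90 - 7*y^4/96


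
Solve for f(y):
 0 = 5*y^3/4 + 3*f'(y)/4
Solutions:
 f(y) = C1 - 5*y^4/12


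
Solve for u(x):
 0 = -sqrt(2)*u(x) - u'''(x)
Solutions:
 u(x) = C3*exp(-2^(1/6)*x) + (C1*sin(2^(1/6)*sqrt(3)*x/2) + C2*cos(2^(1/6)*sqrt(3)*x/2))*exp(2^(1/6)*x/2)


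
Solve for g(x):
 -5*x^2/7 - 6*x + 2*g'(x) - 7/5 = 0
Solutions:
 g(x) = C1 + 5*x^3/42 + 3*x^2/2 + 7*x/10


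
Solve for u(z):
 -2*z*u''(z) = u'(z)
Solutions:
 u(z) = C1 + C2*sqrt(z)


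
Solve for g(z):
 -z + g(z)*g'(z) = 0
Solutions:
 g(z) = -sqrt(C1 + z^2)
 g(z) = sqrt(C1 + z^2)


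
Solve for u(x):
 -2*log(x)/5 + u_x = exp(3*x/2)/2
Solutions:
 u(x) = C1 + 2*x*log(x)/5 - 2*x/5 + exp(3*x/2)/3


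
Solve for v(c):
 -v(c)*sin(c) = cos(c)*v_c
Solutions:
 v(c) = C1*cos(c)


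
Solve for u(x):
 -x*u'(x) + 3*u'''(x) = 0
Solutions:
 u(x) = C1 + Integral(C2*airyai(3^(2/3)*x/3) + C3*airybi(3^(2/3)*x/3), x)


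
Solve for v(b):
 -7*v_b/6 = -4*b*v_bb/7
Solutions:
 v(b) = C1 + C2*b^(73/24)


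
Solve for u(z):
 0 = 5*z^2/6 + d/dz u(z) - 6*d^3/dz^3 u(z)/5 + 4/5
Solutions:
 u(z) = C1 + C2*exp(-sqrt(30)*z/6) + C3*exp(sqrt(30)*z/6) - 5*z^3/18 - 14*z/5


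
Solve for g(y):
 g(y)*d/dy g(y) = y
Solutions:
 g(y) = -sqrt(C1 + y^2)
 g(y) = sqrt(C1 + y^2)


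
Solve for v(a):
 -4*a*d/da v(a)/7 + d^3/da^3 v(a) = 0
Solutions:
 v(a) = C1 + Integral(C2*airyai(14^(2/3)*a/7) + C3*airybi(14^(2/3)*a/7), a)


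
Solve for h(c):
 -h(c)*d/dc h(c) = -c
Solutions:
 h(c) = -sqrt(C1 + c^2)
 h(c) = sqrt(C1 + c^2)


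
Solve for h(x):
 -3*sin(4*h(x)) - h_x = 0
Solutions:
 h(x) = -acos((-C1 - exp(24*x))/(C1 - exp(24*x)))/4 + pi/2
 h(x) = acos((-C1 - exp(24*x))/(C1 - exp(24*x)))/4


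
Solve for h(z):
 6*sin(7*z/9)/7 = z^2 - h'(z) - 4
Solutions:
 h(z) = C1 + z^3/3 - 4*z + 54*cos(7*z/9)/49


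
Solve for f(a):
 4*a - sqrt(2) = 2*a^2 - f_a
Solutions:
 f(a) = C1 + 2*a^3/3 - 2*a^2 + sqrt(2)*a


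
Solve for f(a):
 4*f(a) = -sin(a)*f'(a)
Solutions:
 f(a) = C1*(cos(a)^2 + 2*cos(a) + 1)/(cos(a)^2 - 2*cos(a) + 1)


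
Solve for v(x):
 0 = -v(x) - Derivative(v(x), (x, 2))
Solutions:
 v(x) = C1*sin(x) + C2*cos(x)


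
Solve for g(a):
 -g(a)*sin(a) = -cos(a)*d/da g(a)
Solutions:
 g(a) = C1/cos(a)


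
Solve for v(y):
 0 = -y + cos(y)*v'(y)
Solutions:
 v(y) = C1 + Integral(y/cos(y), y)


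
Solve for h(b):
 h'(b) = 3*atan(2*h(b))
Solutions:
 Integral(1/atan(2*_y), (_y, h(b))) = C1 + 3*b


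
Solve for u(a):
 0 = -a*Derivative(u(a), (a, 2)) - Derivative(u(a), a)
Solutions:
 u(a) = C1 + C2*log(a)


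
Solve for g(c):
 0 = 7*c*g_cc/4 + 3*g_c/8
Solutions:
 g(c) = C1 + C2*c^(11/14)


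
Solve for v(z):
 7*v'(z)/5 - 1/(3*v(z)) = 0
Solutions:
 v(z) = -sqrt(C1 + 210*z)/21
 v(z) = sqrt(C1 + 210*z)/21


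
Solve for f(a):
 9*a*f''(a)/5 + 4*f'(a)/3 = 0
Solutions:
 f(a) = C1 + C2*a^(7/27)


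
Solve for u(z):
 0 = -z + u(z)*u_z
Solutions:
 u(z) = -sqrt(C1 + z^2)
 u(z) = sqrt(C1 + z^2)


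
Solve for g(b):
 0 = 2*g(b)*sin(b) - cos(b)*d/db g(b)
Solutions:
 g(b) = C1/cos(b)^2


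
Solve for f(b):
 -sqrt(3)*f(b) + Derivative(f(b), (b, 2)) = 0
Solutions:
 f(b) = C1*exp(-3^(1/4)*b) + C2*exp(3^(1/4)*b)


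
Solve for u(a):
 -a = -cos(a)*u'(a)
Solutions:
 u(a) = C1 + Integral(a/cos(a), a)


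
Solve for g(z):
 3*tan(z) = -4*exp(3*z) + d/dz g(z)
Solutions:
 g(z) = C1 + 4*exp(3*z)/3 - 3*log(cos(z))


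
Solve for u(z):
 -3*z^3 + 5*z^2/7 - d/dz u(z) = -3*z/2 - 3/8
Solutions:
 u(z) = C1 - 3*z^4/4 + 5*z^3/21 + 3*z^2/4 + 3*z/8


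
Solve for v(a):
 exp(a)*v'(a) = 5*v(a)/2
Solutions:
 v(a) = C1*exp(-5*exp(-a)/2)
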